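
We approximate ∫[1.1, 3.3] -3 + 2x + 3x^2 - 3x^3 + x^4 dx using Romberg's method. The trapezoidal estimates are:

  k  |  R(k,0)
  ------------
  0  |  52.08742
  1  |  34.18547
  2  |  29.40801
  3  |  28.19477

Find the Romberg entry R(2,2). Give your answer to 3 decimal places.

27.789

R(1,1) = (4·34.18547 − 52.08742) / 3 = 28.21815
R(2,1) = 29.40801 + (29.40801 − 34.18547)/3 = 27.81552
R(2,2) = 27.81552 + (27.81552 − 28.21815)/15 = 27.78868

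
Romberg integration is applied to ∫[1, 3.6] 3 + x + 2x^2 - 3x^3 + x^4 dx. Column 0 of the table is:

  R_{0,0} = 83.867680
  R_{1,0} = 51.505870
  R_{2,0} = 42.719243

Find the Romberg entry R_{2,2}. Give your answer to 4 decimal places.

Richardson extrapolation on the trapezoidal column (denominator 4−1=3):
R_{1,1} = (4·51.505870 − 83.867680) / 3 = 40.718600
R_{2,1} = 42.719243 + (42.719243 − 51.505870)/3 = 39.790367
R_{2,2} = 39.790367 + (39.790367 − 40.718600)/15 = 39.728485

39.7285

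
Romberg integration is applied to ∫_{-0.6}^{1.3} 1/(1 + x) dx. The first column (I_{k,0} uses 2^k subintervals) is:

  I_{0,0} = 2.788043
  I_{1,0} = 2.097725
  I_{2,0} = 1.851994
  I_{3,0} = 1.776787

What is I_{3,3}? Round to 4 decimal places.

1.7503

Richardson extrapolation on the trapezoidal column (denominator 4−1=3):
I_{1,1} = (4·2.097725 − 2.788043) / 3 = 1.867619
I_{2,1} = (4·1.851994 − 2.097725) / 3 = 1.770084
I_{3,1} = (4·1.776787 − 1.851994) / 3 = 1.751718
I_{2,2} = 1.770084 + (1.770084 − 1.867619)/15 = 1.763582
I_{3,2} = 1.751718 + (1.751718 − 1.770084)/15 = 1.750494
I_{3,3} = (64·1.750494 − 1.763582) / 63 = 1.750286
(Column j=1 coincides with Simpson's rule on the same nodes.)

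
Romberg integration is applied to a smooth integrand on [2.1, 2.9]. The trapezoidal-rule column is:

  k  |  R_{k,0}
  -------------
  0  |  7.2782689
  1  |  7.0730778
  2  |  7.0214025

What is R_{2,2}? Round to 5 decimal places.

R_{1,1} = 7.0730778 + (7.0730778 − 7.2782689)/3 = 7.0046808
R_{2,1} = 7.0214025 + (7.0214025 − 7.0730778)/3 = 7.0041774
R_{2,2} = 7.0041774 + (7.0041774 − 7.0046808)/15 = 7.0041438
(Column j=1 coincides with Simpson's rule on the same nodes.)

7.00414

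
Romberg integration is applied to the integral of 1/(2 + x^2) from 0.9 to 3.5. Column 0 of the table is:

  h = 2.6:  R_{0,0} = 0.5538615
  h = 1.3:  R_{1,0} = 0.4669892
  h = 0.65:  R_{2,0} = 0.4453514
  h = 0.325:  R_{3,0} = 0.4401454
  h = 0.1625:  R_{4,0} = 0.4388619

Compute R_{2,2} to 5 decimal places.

Richardson extrapolation on the trapezoidal column (denominator 4−1=3):
R_{1,1} = 0.4669892 + (0.4669892 − 0.5538615)/3 = 0.4380318
R_{2,1} = (4·0.4453514 − 0.4669892) / 3 = 0.4381388
R_{2,2} = 0.4381388 + (0.4381388 − 0.4380318)/15 = 0.4381459

0.43815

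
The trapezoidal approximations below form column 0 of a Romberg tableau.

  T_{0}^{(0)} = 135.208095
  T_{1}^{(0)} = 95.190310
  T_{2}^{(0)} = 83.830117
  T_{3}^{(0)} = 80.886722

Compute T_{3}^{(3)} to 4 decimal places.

79.8960

Richardson extrapolation on the trapezoidal column (denominator 4−1=3):
T_{1}^{(1)} = (4·95.190310 − 135.208095) / 3 = 81.851048
T_{2}^{(1)} = 83.830117 + (83.830117 − 95.190310)/3 = 80.043386
T_{3}^{(1)} = 80.886722 + (80.886722 − 83.830117)/3 = 79.905590
T_{2}^{(2)} = (16·80.043386 − 81.851048) / 15 = 79.922875
T_{3}^{(2)} = (16·79.905590 − 80.043386) / 15 = 79.896404
T_{3}^{(3)} = (64·79.896404 − 79.922875) / 63 = 79.895984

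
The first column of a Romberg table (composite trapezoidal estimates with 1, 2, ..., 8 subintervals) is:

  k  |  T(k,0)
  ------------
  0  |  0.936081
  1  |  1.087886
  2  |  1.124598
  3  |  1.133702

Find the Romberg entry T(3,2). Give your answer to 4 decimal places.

1.1367

Richardson extrapolation on the trapezoidal column (denominator 4−1=3):
T(2,1) = (4·1.124598 − 1.087886) / 3 = 1.136835
T(3,1) = (4·1.133702 − 1.124598) / 3 = 1.136737
T(3,2) = 1.136737 + (1.136737 − 1.136835)/15 = 1.136730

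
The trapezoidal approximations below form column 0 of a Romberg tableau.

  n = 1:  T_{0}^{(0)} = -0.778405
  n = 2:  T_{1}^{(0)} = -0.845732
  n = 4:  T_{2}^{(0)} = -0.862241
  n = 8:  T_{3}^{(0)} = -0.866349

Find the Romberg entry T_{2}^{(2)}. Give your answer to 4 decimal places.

Richardson extrapolation on the trapezoidal column (denominator 4−1=3):
T_{1}^{(1)} = (4·(-0.845732) − (-0.778405)) / 3 = -0.868174
T_{2}^{(1)} = -0.862241 + (-0.862241 − (-0.845732))/3 = -0.867744
T_{2}^{(2)} = -0.867744 + (-0.867744 − (-0.868174))/15 = -0.867715

-0.8677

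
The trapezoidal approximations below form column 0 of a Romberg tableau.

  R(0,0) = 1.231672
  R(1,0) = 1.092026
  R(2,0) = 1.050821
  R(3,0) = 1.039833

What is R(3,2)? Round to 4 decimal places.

1.0361

R(2,1) = 1.050821 + (1.050821 − 1.092026)/3 = 1.037086
R(3,1) = 1.039833 + (1.039833 − 1.050821)/3 = 1.036170
R(3,2) = (16·1.036170 − 1.037086) / 15 = 1.036109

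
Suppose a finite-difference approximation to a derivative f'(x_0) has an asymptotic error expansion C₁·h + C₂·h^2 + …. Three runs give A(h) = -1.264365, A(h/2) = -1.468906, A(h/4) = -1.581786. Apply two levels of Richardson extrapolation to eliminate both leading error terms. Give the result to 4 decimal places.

-1.7017

First eliminate the h term (factor 2^1 = 2):
  B₁ = (2·(-1.468906) − (-1.264365))/1 = -1.673447
  B₂ = (2·(-1.581786) − (-1.468906))/1 = -1.694666
Then eliminate the h^2 term (factor 2^2 = 4):
  (4·(-1.694666) − (-1.673447))/3 = -1.701739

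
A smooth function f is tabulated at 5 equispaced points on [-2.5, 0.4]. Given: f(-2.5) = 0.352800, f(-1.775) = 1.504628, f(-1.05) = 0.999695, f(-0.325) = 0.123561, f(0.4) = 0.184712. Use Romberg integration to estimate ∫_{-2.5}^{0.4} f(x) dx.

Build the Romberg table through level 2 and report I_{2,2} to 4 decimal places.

I_{0,0} (trapezoid, 1 panel, h=2.9000): 0.779392
I_{1,0} (trapezoid, 2 panels, h=1.4500): 1.839254
I_{2,0} (trapezoid, 4 panels, h=0.7250): 2.100064
I_{1,1} = 1.839254 + (1.839254 − 0.779392)/3 = 2.192541
I_{2,1} = 2.100064 + (2.100064 − 1.839254)/3 = 2.187001
I_{2,2} = 2.187001 + (2.187001 − 2.192541)/15 = 2.186632

2.1866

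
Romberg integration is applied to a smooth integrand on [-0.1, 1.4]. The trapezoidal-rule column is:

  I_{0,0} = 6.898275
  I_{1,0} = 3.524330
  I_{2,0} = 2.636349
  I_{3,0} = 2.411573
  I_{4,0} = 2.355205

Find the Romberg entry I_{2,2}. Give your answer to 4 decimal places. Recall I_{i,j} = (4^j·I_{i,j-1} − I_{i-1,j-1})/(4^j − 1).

I_{1,1} = 3.524330 + (3.524330 − 6.898275)/3 = 2.399682
I_{2,1} = 2.636349 + (2.636349 − 3.524330)/3 = 2.340355
I_{2,2} = (16·2.340355 − 2.399682) / 15 = 2.336400

2.3364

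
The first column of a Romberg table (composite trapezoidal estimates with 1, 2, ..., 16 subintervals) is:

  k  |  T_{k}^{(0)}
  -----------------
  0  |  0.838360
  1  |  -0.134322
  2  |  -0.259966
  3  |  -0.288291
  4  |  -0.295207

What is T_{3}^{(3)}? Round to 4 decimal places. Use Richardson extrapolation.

-0.2976

T_{1}^{(1)} = (4·(-0.134322) − 0.838360) / 3 = -0.458549
T_{2}^{(1)} = (4·(-0.259966) − (-0.134322)) / 3 = -0.301847
T_{3}^{(1)} = (4·(-0.288291) − (-0.259966)) / 3 = -0.297733
T_{2}^{(2)} = (16·(-0.301847) − (-0.458549)) / 15 = -0.291400
T_{3}^{(2)} = -0.297733 + (-0.297733 − (-0.301847))/15 = -0.297459
T_{3}^{(3)} = -0.297459 + (-0.297459 − (-0.291400))/63 = -0.297555
(Column j=1 coincides with Simpson's rule on the same nodes.)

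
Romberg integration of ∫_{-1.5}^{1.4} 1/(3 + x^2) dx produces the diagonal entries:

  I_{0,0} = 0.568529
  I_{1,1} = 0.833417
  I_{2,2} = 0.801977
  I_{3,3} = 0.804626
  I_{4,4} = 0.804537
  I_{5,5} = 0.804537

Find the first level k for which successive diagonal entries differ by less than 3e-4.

k = 4

|I_{1,1} − I_{0,0}| = 0.264888 ≥ 3e-4
|I_{2,2} − I_{1,1}| = 0.031440 ≥ 3e-4
|I_{3,3} − I_{2,2}| = 0.002649 ≥ 3e-4
|I_{4,4} − I_{3,3}| = 0.000089 < 3e-4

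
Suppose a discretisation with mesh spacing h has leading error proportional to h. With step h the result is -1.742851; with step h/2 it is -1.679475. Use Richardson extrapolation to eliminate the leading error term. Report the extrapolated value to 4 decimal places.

The leading error scales as h; refining by a factor of 2 reduces it by 2^1 = 2.
Extrapolated value = (2·A(h/2) − A(h)) / (2 − 1)
= (2·(-1.679475) − (-1.742851)) / 1
= -1.616099 / 1 = -1.616099

-1.6161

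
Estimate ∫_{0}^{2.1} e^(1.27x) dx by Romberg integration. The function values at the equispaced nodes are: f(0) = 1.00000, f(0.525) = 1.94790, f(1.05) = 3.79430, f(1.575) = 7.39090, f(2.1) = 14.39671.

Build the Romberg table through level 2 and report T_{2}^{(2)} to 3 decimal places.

T_{0}^{(0)} (trapezoid, 1 panel, h=2.1000): 16.16655
T_{1}^{(0)} (trapezoid, 2 panels, h=1.0500): 12.06729
T_{2}^{(0)} (trapezoid, 4 panels, h=0.5250): 10.93651
T_{1}^{(1)} = 12.06729 + (12.06729 − 16.16655)/3 = 10.70087
T_{2}^{(1)} = 10.93651 + (10.93651 − 12.06729)/3 = 10.55958
T_{2}^{(2)} = 10.55958 + (10.55958 − 10.70087)/15 = 10.55016

10.550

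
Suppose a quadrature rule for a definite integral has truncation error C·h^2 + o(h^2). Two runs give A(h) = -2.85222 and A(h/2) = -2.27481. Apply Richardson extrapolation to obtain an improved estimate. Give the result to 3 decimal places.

The leading error scales as h^2; refining by a factor of 2 reduces it by 2^2 = 4.
Extrapolated value = (4·A(h/2) − A(h)) / (4 − 1)
= (4·(-2.27481) − (-2.85222)) / 3
= -6.24702 / 3 = -2.08234

-2.082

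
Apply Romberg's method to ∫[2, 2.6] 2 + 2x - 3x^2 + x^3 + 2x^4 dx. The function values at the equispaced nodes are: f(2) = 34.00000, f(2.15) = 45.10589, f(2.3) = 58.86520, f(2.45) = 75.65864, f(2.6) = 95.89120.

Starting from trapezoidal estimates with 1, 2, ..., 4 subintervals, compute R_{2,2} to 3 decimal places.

36.534

R_{0,0} (trapezoid, 1 panel, h=0.6000): 38.96736
R_{1,0} (trapezoid, 2 panels, h=0.3000): 37.14324
R_{2,0} (trapezoid, 4 panels, h=0.1500): 36.68630
R_{1,1} = 37.14324 + (37.14324 − 38.96736)/3 = 36.53520
R_{2,1} = 36.68630 + (36.68630 − 37.14324)/3 = 36.53399
R_{2,2} = 36.53399 + (36.53399 − 36.53520)/15 = 36.53391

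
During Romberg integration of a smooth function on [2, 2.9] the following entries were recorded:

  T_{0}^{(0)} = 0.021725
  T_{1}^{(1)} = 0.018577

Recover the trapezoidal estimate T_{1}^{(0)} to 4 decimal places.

From T_{1}^{(1)} = (4·T_{1}^{(0)} − T_{0}^{(0)})/3, solve for T_{1}^{(0)}:
4·T_{1}^{(0)} = 3·0.018577 + 0.021725 = 0.077456
T_{1}^{(0)} = 0.019364

0.0194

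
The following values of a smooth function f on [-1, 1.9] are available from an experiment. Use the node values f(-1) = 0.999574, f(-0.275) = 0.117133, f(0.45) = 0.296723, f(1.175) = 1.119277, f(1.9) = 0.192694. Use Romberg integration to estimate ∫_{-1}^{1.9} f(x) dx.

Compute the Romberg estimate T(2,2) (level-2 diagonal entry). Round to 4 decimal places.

1.6585

T(0,0) (trapezoid, 1 panel, h=2.9000): 1.728789
T(1,0) (trapezoid, 2 panels, h=1.4500): 1.294643
T(2,0) (trapezoid, 4 panels, h=0.7250): 1.543719
T(1,1) = 1.294643 + (1.294643 − 1.728789)/3 = 1.149928
T(2,1) = 1.543719 + (1.543719 − 1.294643)/3 = 1.626744
T(2,2) = 1.626744 + (1.626744 − 1.149928)/15 = 1.658532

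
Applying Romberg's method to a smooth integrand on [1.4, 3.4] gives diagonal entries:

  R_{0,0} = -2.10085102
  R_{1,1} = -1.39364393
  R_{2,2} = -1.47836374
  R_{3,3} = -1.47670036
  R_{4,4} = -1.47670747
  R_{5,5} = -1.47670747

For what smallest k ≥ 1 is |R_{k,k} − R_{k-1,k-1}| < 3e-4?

|R_{1,1} − R_{0,0}| = 0.70720709 ≥ 3e-4
|R_{2,2} − R_{1,1}| = 0.08471981 ≥ 3e-4
|R_{3,3} − R_{2,2}| = 0.00166338 ≥ 3e-4
|R_{4,4} − R_{3,3}| = 0.00000711 < 3e-4

k = 4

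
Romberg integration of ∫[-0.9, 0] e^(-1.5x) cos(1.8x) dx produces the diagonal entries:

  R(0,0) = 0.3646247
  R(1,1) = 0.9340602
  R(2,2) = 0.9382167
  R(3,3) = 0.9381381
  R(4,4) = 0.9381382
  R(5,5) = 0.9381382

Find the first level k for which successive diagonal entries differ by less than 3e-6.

k = 4

|R(1,1) − R(0,0)| = 0.5694355 ≥ 3e-6
|R(2,2) − R(1,1)| = 0.0041565 ≥ 3e-6
|R(3,3) − R(2,2)| = 0.0000786 ≥ 3e-6
|R(4,4) − R(3,3)| = 0.0000001 < 3e-6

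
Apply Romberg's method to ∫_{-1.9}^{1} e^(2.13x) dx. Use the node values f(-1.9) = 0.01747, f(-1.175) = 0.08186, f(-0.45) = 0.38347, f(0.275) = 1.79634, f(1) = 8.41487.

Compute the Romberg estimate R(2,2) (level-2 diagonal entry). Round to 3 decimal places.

R(0,0) (trapezoid, 1 panel, h=2.9000): 12.22689
R(1,0) (trapezoid, 2 panels, h=1.4500): 6.66948
R(2,0) (trapezoid, 4 panels, h=0.7250): 4.69643
R(1,1) = 6.66948 + (6.66948 − 12.22689)/3 = 4.81701
R(2,1) = 4.69643 + (4.69643 − 6.66948)/3 = 4.03875
R(2,2) = 4.03875 + (4.03875 − 4.81701)/15 = 3.98687

3.987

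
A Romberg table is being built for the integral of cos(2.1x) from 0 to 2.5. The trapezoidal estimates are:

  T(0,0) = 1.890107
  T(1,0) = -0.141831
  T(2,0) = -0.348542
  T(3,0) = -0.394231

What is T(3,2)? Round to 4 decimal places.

-0.4089

T(2,1) = -0.348542 + (-0.348542 − (-0.141831))/3 = -0.417446
T(3,1) = (4·(-0.394231) − (-0.348542)) / 3 = -0.409461
T(3,2) = -0.409461 + (-0.409461 − (-0.417446))/15 = -0.408929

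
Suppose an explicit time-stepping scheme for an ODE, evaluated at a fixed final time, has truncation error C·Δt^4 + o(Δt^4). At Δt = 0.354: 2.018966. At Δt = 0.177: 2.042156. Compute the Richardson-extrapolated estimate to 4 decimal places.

Extrapolated value = (16·A(Δt/2) − A(Δt)) / (16 − 1)
= (16·2.042156 − 2.018966) / 15
= 30.655530 / 15 = 2.043702

2.0437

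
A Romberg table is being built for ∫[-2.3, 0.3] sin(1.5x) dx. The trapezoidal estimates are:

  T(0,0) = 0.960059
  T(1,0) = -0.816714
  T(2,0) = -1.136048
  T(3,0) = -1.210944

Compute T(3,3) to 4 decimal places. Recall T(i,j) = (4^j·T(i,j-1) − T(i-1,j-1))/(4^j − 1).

Richardson extrapolation on the trapezoidal column (denominator 4−1=3):
T(1,1) = (4·(-0.816714) − 0.960059) / 3 = -1.408972
T(2,1) = -1.136048 + (-1.136048 − (-0.816714))/3 = -1.242493
T(3,1) = (4·(-1.210944) − (-1.136048)) / 3 = -1.235909
T(2,2) = -1.242493 + (-1.242493 − (-1.408972))/15 = -1.231394
T(3,2) = (16·(-1.235909) − (-1.242493)) / 15 = -1.235470
T(3,3) = (64·(-1.235470) − (-1.231394)) / 63 = -1.235535

-1.2355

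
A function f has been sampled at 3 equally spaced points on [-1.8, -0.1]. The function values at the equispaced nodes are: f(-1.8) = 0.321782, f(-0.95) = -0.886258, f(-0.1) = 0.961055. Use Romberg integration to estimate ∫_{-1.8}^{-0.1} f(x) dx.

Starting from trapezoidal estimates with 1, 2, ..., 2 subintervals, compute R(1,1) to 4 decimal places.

R(0,0) (trapezoid, 1 panel, h=1.7000): 1.090411
R(1,0) (trapezoid, 2 panels, h=0.8500): -0.208114
R(1,1) = -0.208114 + (-0.208114 − 1.090411)/3 = -0.640956

-0.6410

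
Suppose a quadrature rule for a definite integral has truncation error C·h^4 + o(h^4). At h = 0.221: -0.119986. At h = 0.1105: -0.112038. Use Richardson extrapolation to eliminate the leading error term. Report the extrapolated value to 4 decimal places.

-0.1115

The leading error scales as h^4; refining by a factor of 2 reduces it by 2^4 = 16.
Extrapolated value = (16·A(h/2) − A(h)) / (16 − 1)
= (16·(-0.112038) − (-0.119986)) / 15
= -1.672622 / 15 = -0.111508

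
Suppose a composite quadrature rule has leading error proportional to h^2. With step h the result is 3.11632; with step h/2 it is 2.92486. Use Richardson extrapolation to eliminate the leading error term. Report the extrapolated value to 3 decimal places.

2.861

Extrapolated value = (4·A(h/2) − A(h)) / (4 − 1)
= (4·2.92486 − 3.11632) / 3
= 8.58312 / 3 = 2.86104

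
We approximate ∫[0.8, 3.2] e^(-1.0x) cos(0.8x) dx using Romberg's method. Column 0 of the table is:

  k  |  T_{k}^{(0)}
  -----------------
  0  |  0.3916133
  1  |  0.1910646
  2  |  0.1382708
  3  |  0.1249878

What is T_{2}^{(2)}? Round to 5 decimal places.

0.12044

Richardson extrapolation on the trapezoidal column (denominator 4−1=3):
T_{1}^{(1)} = (4·0.1910646 − 0.3916133) / 3 = 0.1242150
T_{2}^{(1)} = (4·0.1382708 − 0.1910646) / 3 = 0.1206729
T_{2}^{(2)} = 0.1206729 + (0.1206729 − 0.1242150)/15 = 0.1204368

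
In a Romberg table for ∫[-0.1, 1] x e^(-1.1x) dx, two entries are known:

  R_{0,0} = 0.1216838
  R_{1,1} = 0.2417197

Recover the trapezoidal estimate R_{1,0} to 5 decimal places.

From R_{1,1} = (4·R_{1,0} − R_{0,0})/3, solve for R_{1,0}:
4·R_{1,0} = 3·0.2417197 + 0.1216838 = 0.8468429
R_{1,0} = 0.2117107

0.21171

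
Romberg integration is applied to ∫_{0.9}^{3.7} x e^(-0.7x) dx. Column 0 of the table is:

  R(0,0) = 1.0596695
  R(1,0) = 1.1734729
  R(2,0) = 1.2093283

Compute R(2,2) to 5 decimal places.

R(1,1) = 1.1734729 + (1.1734729 − 1.0596695)/3 = 1.2114074
R(2,1) = 1.2093283 + (1.2093283 − 1.1734729)/3 = 1.2212801
R(2,2) = (16·1.2212801 − 1.2114074) / 15 = 1.2219383

1.22194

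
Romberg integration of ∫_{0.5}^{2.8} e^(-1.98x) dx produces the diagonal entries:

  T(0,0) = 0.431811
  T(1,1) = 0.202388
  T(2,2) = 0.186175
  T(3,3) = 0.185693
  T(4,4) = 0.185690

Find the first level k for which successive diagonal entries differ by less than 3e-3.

k = 3

|T(1,1) − T(0,0)| = 0.229423 ≥ 3e-3
|T(2,2) − T(1,1)| = 0.016213 ≥ 3e-3
|T(3,3) − T(2,2)| = 0.000482 < 3e-3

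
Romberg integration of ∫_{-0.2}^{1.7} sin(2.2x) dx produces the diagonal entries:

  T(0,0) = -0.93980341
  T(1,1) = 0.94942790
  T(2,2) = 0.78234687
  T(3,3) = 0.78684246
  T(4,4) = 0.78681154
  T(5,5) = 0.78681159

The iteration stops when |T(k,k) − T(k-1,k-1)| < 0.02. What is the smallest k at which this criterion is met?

|T(1,1) − T(0,0)| = 1.88923131 ≥ 0.02
|T(2,2) − T(1,1)| = 0.16708103 ≥ 0.02
|T(3,3) − T(2,2)| = 0.00449559 < 0.02

k = 3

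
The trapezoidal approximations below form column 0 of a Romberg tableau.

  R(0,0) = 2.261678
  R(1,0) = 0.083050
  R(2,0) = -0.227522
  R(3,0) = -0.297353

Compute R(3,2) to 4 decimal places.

Richardson extrapolation on the trapezoidal column (denominator 4−1=3):
R(2,1) = -0.227522 + (-0.227522 − 0.083050)/3 = -0.331046
R(3,1) = -0.297353 + (-0.297353 − (-0.227522))/3 = -0.320630
R(3,2) = (16·(-0.320630) − (-0.331046)) / 15 = -0.319936

-0.3199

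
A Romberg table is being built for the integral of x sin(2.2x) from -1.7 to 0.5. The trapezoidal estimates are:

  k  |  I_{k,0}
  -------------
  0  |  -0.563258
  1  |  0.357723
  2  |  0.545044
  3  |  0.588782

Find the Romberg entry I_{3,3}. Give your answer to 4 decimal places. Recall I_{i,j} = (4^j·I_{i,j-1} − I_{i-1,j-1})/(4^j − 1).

0.6031

I_{1,1} = (4·0.357723 − (-0.563258)) / 3 = 0.664717
I_{2,1} = 0.545044 + (0.545044 − 0.357723)/3 = 0.607484
I_{3,1} = (4·0.588782 − 0.545044) / 3 = 0.603361
I_{2,2} = 0.607484 + (0.607484 − 0.664717)/15 = 0.603668
I_{3,2} = (16·0.603361 − 0.607484) / 15 = 0.603086
I_{3,3} = 0.603086 + (0.603086 − 0.603668)/63 = 0.603077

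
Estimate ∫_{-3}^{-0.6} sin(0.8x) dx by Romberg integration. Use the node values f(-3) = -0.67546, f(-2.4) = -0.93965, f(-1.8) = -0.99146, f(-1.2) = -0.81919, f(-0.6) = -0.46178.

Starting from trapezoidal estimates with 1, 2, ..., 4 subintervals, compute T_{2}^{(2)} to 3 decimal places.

-2.030

T_{0}^{(0)} (trapezoid, 1 panel, h=2.4000): -1.36469
T_{1}^{(0)} (trapezoid, 2 panels, h=1.2000): -1.87210
T_{2}^{(0)} (trapezoid, 4 panels, h=0.6000): -1.99135
T_{1}^{(1)} = -1.87210 + (-1.87210 − (-1.36469))/3 = -2.04124
T_{2}^{(1)} = -1.99135 + (-1.99135 − (-1.87210))/3 = -2.03110
T_{2}^{(2)} = -2.03110 + (-2.03110 − (-2.04124))/15 = -2.03042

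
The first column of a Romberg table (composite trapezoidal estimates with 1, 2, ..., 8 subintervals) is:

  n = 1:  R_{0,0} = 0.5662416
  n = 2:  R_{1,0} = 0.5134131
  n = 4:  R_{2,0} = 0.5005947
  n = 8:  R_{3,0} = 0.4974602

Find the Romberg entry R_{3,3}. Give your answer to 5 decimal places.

0.49642

Richardson extrapolation on the trapezoidal column (denominator 4−1=3):
R_{1,1} = (4·0.5134131 − 0.5662416) / 3 = 0.4958036
R_{2,1} = 0.5005947 + (0.5005947 − 0.5134131)/3 = 0.4963219
R_{3,1} = 0.4974602 + (0.4974602 − 0.5005947)/3 = 0.4964154
R_{2,2} = 0.4963219 + (0.4963219 − 0.4958036)/15 = 0.4963565
R_{3,2} = (16·0.4964154 − 0.4963219) / 15 = 0.4964216
R_{3,3} = 0.4964216 + (0.4964216 − 0.4963565)/63 = 0.4964226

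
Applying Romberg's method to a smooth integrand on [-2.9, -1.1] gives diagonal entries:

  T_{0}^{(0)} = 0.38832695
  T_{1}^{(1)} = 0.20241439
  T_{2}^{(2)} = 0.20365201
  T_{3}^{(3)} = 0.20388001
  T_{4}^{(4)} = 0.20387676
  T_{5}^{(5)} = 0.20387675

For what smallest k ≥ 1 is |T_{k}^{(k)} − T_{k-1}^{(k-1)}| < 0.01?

k = 2

|T_{1}^{(1)} − T_{0}^{(0)}| = 0.18591256 ≥ 0.01
|T_{2}^{(2)} − T_{1}^{(1)}| = 0.00123762 < 0.01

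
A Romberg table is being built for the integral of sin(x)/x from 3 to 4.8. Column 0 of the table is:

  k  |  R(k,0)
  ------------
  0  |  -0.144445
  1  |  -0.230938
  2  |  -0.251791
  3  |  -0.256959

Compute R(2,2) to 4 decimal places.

-0.2587

Richardson extrapolation on the trapezoidal column (denominator 4−1=3):
R(1,1) = -0.230938 + (-0.230938 − (-0.144445))/3 = -0.259769
R(2,1) = (4·(-0.251791) − (-0.230938)) / 3 = -0.258742
R(2,2) = (16·(-0.258742) − (-0.259769)) / 15 = -0.258674
(Column j=1 coincides with Simpson's rule on the same nodes.)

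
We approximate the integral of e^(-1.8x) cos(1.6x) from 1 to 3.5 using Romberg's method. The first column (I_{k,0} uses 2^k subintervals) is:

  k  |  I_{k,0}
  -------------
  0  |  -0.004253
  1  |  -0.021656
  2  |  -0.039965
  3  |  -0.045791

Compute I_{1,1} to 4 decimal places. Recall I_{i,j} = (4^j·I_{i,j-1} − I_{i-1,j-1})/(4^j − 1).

Richardson extrapolation on the trapezoidal column (denominator 4−1=3):
I_{1,1} = -0.021656 + (-0.021656 − (-0.004253))/3 = -0.027457

-0.0275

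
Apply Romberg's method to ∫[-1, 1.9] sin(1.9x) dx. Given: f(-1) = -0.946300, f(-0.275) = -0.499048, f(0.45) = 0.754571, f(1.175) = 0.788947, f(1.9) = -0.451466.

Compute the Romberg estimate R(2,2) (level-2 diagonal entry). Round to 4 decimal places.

R(0,0) (trapezoid, 1 panel, h=2.9000): -2.026761
R(1,0) (trapezoid, 2 panels, h=1.4500): 0.080748
R(2,0) (trapezoid, 4 panels, h=0.7250): 0.250551
R(1,1) = 0.080748 + (0.080748 − (-2.026761))/3 = 0.783251
R(2,1) = 0.250551 + (0.250551 − 0.080748)/3 = 0.307152
R(2,2) = 0.307152 + (0.307152 − 0.783251)/15 = 0.275412

0.2754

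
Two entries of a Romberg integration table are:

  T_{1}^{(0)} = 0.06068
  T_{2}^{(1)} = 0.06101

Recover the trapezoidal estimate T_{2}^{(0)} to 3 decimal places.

From T_{2}^{(1)} = (4·T_{2}^{(0)} − T_{1}^{(0)})/3, solve for T_{2}^{(0)}:
4·T_{2}^{(0)} = 3·0.06101 + 0.06068 = 0.24371
T_{2}^{(0)} = 0.06093

0.061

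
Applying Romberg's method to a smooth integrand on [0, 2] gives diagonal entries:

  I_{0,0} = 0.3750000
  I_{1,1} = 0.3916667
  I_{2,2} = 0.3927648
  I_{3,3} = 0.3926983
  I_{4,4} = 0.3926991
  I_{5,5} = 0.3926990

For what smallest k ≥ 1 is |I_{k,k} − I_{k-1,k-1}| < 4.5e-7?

|I_{1,1} − I_{0,0}| = 0.0166667 ≥ 4.5e-7
|I_{2,2} − I_{1,1}| = 0.0010981 ≥ 4.5e-7
|I_{3,3} − I_{2,2}| = 0.0000665 ≥ 4.5e-7
|I_{4,4} − I_{3,3}| = 0.0000008 ≥ 4.5e-7
|I_{5,5} − I_{4,4}| = 0.0000001 < 4.5e-7

k = 5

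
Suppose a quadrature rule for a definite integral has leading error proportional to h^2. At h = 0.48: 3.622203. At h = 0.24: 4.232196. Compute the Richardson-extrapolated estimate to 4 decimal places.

The leading error scales as h^2; refining by a factor of 2 reduces it by 2^2 = 4.
Extrapolated value = (4·A(h/2) − A(h)) / (4 − 1)
= (4·4.232196 − 3.622203) / 3
= 13.306581 / 3 = 4.435527

4.4355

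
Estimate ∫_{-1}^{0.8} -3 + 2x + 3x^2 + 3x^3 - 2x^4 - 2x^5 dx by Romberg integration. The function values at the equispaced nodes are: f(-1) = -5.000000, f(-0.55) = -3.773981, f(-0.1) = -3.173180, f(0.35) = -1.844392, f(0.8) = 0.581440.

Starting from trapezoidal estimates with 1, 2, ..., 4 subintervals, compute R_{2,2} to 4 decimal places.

R_{0,0} (trapezoid, 1 panel, h=1.8000): -3.976704
R_{1,0} (trapezoid, 2 panels, h=0.9000): -4.844214
R_{2,0} (trapezoid, 4 panels, h=0.4500): -4.950375
R_{1,1} = -4.844214 + (-4.844214 − (-3.976704))/3 = -5.133384
R_{2,1} = -4.950375 + (-4.950375 − (-4.844214))/3 = -4.985762
R_{2,2} = -4.985762 + (-4.985762 − (-5.133384))/15 = -4.975921

-4.9759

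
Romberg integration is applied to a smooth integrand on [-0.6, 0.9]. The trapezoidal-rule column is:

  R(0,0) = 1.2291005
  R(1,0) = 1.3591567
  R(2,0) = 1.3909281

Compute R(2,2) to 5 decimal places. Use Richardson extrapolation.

1.40145

R(1,1) = 1.3591567 + (1.3591567 − 1.2291005)/3 = 1.4025088
R(2,1) = 1.3909281 + (1.3909281 − 1.3591567)/3 = 1.4015186
R(2,2) = (16·1.4015186 − 1.4025088) / 15 = 1.4014526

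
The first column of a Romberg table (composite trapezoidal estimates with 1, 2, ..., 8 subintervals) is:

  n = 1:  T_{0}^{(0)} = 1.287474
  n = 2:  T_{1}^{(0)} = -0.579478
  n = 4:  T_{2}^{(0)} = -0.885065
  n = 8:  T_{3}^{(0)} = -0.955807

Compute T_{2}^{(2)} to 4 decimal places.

T_{1}^{(1)} = -0.579478 + (-0.579478 − 1.287474)/3 = -1.201795
T_{2}^{(1)} = (4·(-0.885065) − (-0.579478)) / 3 = -0.986927
T_{2}^{(2)} = -0.986927 + (-0.986927 − (-1.201795))/15 = -0.972602

-0.9726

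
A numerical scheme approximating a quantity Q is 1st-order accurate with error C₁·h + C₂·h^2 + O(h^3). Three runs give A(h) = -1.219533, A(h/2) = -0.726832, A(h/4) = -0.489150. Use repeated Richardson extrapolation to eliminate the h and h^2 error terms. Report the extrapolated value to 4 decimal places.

First eliminate the h term (factor 2^1 = 2):
  B₁ = (2·(-0.726832) − (-1.219533))/1 = -0.234131
  B₂ = (2·(-0.489150) − (-0.726832))/1 = -0.251468
Then eliminate the h^2 term (factor 2^2 = 4):
  (4·(-0.251468) − (-0.234131))/3 = -0.257247

-0.2572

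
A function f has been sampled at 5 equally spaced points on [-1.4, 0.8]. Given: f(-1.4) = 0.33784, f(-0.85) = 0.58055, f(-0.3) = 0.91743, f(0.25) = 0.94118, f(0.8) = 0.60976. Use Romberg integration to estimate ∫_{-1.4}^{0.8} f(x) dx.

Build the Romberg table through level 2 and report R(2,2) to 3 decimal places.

R(0,0) (trapezoid, 1 panel, h=2.2000): 1.04236
R(1,0) (trapezoid, 2 panels, h=1.1000): 1.53035
R(2,0) (trapezoid, 4 panels, h=0.5500): 1.60213
R(1,1) = 1.53035 + (1.53035 − 1.04236)/3 = 1.69301
R(2,1) = 1.60213 + (1.60213 − 1.53035)/3 = 1.62606
R(2,2) = 1.62606 + (1.62606 − 1.69301)/15 = 1.62160

1.622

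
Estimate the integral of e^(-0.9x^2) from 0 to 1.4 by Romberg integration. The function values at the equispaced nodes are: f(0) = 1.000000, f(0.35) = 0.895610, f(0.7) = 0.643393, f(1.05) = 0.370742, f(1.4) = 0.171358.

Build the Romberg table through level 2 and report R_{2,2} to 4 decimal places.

R_{0,0} (trapezoid, 1 panel, h=1.4000): 0.819951
R_{1,0} (trapezoid, 2 panels, h=0.7000): 0.860350
R_{2,0} (trapezoid, 4 panels, h=0.3500): 0.873398
R_{1,1} = 0.860350 + (0.860350 − 0.819951)/3 = 0.873816
R_{2,1} = 0.873398 + (0.873398 − 0.860350)/3 = 0.877747
R_{2,2} = 0.877747 + (0.877747 − 0.873816)/15 = 0.878009

0.8780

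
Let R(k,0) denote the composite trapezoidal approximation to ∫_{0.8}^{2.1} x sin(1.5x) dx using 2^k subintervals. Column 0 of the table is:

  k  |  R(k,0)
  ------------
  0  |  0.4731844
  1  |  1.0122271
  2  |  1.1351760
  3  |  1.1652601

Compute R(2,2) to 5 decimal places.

1.17511

R(1,1) = (4·1.0122271 − 0.4731844) / 3 = 1.1919080
R(2,1) = 1.1351760 + (1.1351760 − 1.0122271)/3 = 1.1761590
R(2,2) = (16·1.1761590 − 1.1919080) / 15 = 1.1751091
(Column j=1 coincides with Simpson's rule on the same nodes.)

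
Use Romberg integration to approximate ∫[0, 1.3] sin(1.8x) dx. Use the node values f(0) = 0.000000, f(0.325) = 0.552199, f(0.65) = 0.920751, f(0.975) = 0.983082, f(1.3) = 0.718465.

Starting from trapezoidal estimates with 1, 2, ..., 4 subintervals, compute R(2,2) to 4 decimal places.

0.9419

R(0,0) (trapezoid, 1 panel, h=1.3000): 0.467002
R(1,0) (trapezoid, 2 panels, h=0.6500): 0.831989
R(2,0) (trapezoid, 4 panels, h=0.3250): 0.914961
R(1,1) = 0.831989 + (0.831989 − 0.467002)/3 = 0.953651
R(2,1) = 0.914961 + (0.914961 − 0.831989)/3 = 0.942618
R(2,2) = 0.942618 + (0.942618 − 0.953651)/15 = 0.941882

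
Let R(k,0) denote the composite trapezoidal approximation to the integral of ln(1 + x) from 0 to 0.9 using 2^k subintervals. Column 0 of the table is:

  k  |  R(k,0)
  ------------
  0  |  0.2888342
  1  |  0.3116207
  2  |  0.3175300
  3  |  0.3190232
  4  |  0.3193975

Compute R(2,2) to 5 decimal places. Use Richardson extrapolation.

R(1,1) = (4·0.3116207 − 0.2888342) / 3 = 0.3192162
R(2,1) = (4·0.3175300 − 0.3116207) / 3 = 0.3194998
R(2,2) = (16·0.3194998 − 0.3192162) / 15 = 0.3195187

0.31952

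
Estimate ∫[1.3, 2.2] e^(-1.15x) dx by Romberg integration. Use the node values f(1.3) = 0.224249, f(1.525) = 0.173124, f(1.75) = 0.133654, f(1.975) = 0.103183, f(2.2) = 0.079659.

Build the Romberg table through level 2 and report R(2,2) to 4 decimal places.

0.1257

R(0,0) (trapezoid, 1 panel, h=0.9000): 0.136759
R(1,0) (trapezoid, 2 panels, h=0.4500): 0.128524
R(2,0) (trapezoid, 4 panels, h=0.2250): 0.126431
R(1,1) = 0.128524 + (0.128524 − 0.136759)/3 = 0.125779
R(2,1) = 0.126431 + (0.126431 − 0.128524)/3 = 0.125733
R(2,2) = 0.125733 + (0.125733 − 0.125779)/15 = 0.125730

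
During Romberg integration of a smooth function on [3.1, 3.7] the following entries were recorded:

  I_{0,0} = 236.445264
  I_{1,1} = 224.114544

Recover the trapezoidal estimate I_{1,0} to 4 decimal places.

From I_{1,1} = (4·I_{1,0} − I_{0,0})/3, solve for I_{1,0}:
4·I_{1,0} = 3·224.114544 + 236.445264 = 908.788896
I_{1,0} = 227.197224

227.1972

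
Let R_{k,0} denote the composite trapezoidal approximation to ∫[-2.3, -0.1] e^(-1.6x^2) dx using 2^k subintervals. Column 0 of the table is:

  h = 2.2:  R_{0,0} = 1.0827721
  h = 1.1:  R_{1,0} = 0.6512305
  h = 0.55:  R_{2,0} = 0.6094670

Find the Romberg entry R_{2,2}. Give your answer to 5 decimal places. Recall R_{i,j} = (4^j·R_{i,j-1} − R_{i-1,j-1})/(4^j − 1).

0.60142

Richardson extrapolation on the trapezoidal column (denominator 4−1=3):
R_{1,1} = 0.6512305 + (0.6512305 − 1.0827721)/3 = 0.5073833
R_{2,1} = 0.6094670 + (0.6094670 − 0.6512305)/3 = 0.5955458
R_{2,2} = (16·0.5955458 − 0.5073833) / 15 = 0.6014233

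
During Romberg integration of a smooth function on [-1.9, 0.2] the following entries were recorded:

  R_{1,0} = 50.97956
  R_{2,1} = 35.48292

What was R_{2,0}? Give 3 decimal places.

39.357

From R_{2,1} = (4·R_{2,0} − R_{1,0})/3, solve for R_{2,0}:
4·R_{2,0} = 3·35.48292 + 50.97956 = 157.42832
R_{2,0} = 39.35708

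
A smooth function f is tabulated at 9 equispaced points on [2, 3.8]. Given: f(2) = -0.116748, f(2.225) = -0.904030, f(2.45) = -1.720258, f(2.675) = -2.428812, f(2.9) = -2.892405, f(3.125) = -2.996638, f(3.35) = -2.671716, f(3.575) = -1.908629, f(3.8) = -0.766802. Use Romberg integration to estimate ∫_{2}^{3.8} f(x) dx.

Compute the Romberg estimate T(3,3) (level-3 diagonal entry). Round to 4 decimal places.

-3.6300

T(0,0) (trapezoid, 1 panel, h=1.8000): -0.795195
T(1,0) (trapezoid, 2 panels, h=0.9000): -3.000762
T(2,0) (trapezoid, 4 panels, h=0.4500): -3.476769
T(3,0) (trapezoid, 8 panels, h=0.2250): -3.591959
T(1,1) = -3.000762 + (-3.000762 − (-0.795195))/3 = -3.735951
T(2,1) = -3.476769 + (-3.476769 − (-3.000762))/3 = -3.635438
T(3,1) = -3.591959 + (-3.591959 − (-3.476769))/3 = -3.630356
T(2,2) = -3.635438 + (-3.635438 − (-3.735951))/15 = -3.628737
T(3,2) = -3.630356 + (-3.630356 − (-3.635438))/15 = -3.630017
T(3,3) = -3.630017 + (-3.630017 − (-3.628737))/63 = -3.630037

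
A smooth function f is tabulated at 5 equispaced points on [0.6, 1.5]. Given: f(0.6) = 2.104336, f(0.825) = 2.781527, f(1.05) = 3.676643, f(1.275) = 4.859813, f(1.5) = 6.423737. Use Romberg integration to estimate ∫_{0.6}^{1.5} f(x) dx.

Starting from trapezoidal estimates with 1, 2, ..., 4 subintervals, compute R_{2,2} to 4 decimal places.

3.4834

R_{0,0} (trapezoid, 1 panel, h=0.9000): 3.837633
R_{1,0} (trapezoid, 2 panels, h=0.4500): 3.573306
R_{2,0} (trapezoid, 4 panels, h=0.2250): 3.505954
R_{1,1} = 3.573306 + (3.573306 − 3.837633)/3 = 3.485197
R_{2,1} = 3.505954 + (3.505954 − 3.573306)/3 = 3.483503
R_{2,2} = 3.483503 + (3.483503 − 3.485197)/15 = 3.483390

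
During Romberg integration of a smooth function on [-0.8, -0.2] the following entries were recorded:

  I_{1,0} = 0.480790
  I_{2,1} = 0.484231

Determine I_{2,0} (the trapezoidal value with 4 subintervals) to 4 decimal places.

From I_{2,1} = (4·I_{2,0} − I_{1,0})/3, solve for I_{2,0}:
4·I_{2,0} = 3·0.484231 + 0.480790 = 1.933483
I_{2,0} = 0.483371

0.4834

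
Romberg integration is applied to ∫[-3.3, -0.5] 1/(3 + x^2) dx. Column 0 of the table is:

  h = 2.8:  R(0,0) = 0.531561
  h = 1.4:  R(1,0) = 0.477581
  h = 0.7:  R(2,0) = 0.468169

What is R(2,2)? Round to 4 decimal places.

0.4654

Richardson extrapolation on the trapezoidal column (denominator 4−1=3):
R(1,1) = (4·0.477581 − 0.531561) / 3 = 0.459588
R(2,1) = (4·0.468169 − 0.477581) / 3 = 0.465032
R(2,2) = (16·0.465032 − 0.459588) / 15 = 0.465395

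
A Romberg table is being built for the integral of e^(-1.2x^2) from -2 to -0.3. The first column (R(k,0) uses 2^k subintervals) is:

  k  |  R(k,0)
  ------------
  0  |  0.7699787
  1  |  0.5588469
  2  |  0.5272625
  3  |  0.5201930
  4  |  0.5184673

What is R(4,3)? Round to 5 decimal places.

0.51790

R(2,1) = 0.5272625 + (0.5272625 − 0.5588469)/3 = 0.5167344
R(3,1) = 0.5201930 + (0.5201930 − 0.5272625)/3 = 0.5178365
R(4,1) = (4·0.5184673 − 0.5201930) / 3 = 0.5178921
R(3,2) = (16·0.5178365 − 0.5167344) / 15 = 0.5179100
R(4,2) = 0.5178921 + (0.5178921 − 0.5178365)/15 = 0.5178958
R(4,3) = 0.5178958 + (0.5178958 − 0.5179100)/63 = 0.5178956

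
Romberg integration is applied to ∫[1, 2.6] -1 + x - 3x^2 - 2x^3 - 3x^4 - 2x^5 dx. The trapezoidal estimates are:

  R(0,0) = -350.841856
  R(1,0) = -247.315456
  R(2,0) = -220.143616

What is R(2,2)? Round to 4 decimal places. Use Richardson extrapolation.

-210.9716

Richardson extrapolation on the trapezoidal column (denominator 4−1=3):
R(1,1) = (4·(-247.315456) − (-350.841856)) / 3 = -212.806656
R(2,1) = -220.143616 + (-220.143616 − (-247.315456))/3 = -211.086336
R(2,2) = (16·(-211.086336) − (-212.806656)) / 15 = -210.971648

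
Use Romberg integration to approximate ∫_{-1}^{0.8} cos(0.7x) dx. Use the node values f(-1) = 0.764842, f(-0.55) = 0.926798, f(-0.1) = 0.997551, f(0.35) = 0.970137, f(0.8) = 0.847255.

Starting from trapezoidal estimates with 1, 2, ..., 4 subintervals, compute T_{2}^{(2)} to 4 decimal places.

T_{0}^{(0)} (trapezoid, 1 panel, h=1.8000): 1.450887
T_{1}^{(0)} (trapezoid, 2 panels, h=0.9000): 1.623240
T_{2}^{(0)} (trapezoid, 4 panels, h=0.4500): 1.665241
T_{1}^{(1)} = 1.623240 + (1.623240 − 1.450887)/3 = 1.680691
T_{2}^{(1)} = 1.665241 + (1.665241 − 1.623240)/3 = 1.679241
T_{2}^{(2)} = 1.679241 + (1.679241 − 1.680691)/15 = 1.679144

1.6791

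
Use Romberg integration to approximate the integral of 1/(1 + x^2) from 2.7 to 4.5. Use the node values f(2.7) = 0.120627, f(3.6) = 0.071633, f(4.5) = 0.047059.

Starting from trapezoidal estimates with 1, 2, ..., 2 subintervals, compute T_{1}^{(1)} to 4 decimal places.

T_{0}^{(0)} (trapezoid, 1 panel, h=1.8000): 0.150917
T_{1}^{(0)} (trapezoid, 2 panels, h=0.9000): 0.139928
T_{1}^{(1)} = 0.139928 + (0.139928 − 0.150917)/3 = 0.136265

0.1363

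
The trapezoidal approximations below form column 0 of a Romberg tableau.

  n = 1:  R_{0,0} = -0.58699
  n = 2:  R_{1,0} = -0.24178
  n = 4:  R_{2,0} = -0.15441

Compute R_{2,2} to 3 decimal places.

-0.125

Richardson extrapolation on the trapezoidal column (denominator 4−1=3):
R_{1,1} = (4·(-0.24178) − (-0.58699)) / 3 = -0.12671
R_{2,1} = (4·(-0.15441) − (-0.24178)) / 3 = -0.12529
R_{2,2} = -0.12529 + (-0.12529 − (-0.12671))/15 = -0.12520
(Column j=1 coincides with Simpson's rule on the same nodes.)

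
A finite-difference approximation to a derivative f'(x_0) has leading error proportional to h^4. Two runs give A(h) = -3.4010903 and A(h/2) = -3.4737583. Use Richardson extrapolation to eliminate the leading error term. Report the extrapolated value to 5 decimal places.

-3.47860

Extrapolated value = (16·A(h/2) − A(h)) / (16 − 1)
= (16·(-3.4737583) − (-3.4010903)) / 15
= -52.1790425 / 15 = -3.4786028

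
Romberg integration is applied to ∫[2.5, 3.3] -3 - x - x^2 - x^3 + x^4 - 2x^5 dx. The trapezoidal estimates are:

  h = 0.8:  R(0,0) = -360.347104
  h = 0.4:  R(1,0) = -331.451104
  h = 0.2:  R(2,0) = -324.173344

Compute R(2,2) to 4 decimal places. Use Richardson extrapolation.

-321.7426

R(1,1) = -331.451104 + (-331.451104 − (-360.347104))/3 = -321.819104
R(2,1) = (4·(-324.173344) − (-331.451104)) / 3 = -321.747424
R(2,2) = (16·(-321.747424) − (-321.819104)) / 15 = -321.742645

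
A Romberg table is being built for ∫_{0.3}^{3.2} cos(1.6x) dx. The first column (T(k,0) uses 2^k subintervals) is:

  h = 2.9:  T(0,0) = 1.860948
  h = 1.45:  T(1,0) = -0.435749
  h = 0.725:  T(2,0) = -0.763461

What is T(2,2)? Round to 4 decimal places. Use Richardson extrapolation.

-0.8508

Richardson extrapolation on the trapezoidal column (denominator 4−1=3):
T(1,1) = -0.435749 + (-0.435749 − 1.860948)/3 = -1.201315
T(2,1) = -0.763461 + (-0.763461 − (-0.435749))/3 = -0.872698
T(2,2) = (16·(-0.872698) − (-1.201315)) / 15 = -0.850790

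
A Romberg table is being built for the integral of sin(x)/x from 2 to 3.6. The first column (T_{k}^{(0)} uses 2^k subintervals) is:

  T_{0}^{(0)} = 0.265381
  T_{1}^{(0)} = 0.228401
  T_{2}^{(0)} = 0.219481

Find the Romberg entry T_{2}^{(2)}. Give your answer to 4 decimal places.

0.2165

Richardson extrapolation on the trapezoidal column (denominator 4−1=3):
T_{1}^{(1)} = (4·0.228401 − 0.265381) / 3 = 0.216074
T_{2}^{(1)} = 0.219481 + (0.219481 − 0.228401)/3 = 0.216508
T_{2}^{(2)} = 0.216508 + (0.216508 − 0.216074)/15 = 0.216537
(Column j=1 coincides with Simpson's rule on the same nodes.)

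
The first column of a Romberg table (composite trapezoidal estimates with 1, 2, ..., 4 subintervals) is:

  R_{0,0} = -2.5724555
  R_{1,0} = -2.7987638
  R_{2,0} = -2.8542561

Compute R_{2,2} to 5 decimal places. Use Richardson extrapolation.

R_{1,1} = (4·(-2.7987638) − (-2.5724555)) / 3 = -2.8741999
R_{2,1} = -2.8542561 + (-2.8542561 − (-2.7987638))/3 = -2.8727535
R_{2,2} = (16·(-2.8727535) − (-2.8741999)) / 15 = -2.8726571

-2.87266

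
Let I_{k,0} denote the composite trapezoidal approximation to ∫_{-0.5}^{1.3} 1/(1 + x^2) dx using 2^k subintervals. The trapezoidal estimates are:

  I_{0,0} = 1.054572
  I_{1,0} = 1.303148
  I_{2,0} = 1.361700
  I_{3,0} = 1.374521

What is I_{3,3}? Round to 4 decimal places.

1.3786

I_{1,1} = 1.303148 + (1.303148 − 1.054572)/3 = 1.386007
I_{2,1} = 1.361700 + (1.361700 − 1.303148)/3 = 1.381217
I_{3,1} = 1.374521 + (1.374521 − 1.361700)/3 = 1.378795
I_{2,2} = 1.381217 + (1.381217 − 1.386007)/15 = 1.380898
I_{3,2} = (16·1.378795 − 1.381217) / 15 = 1.378634
I_{3,3} = 1.378634 + (1.378634 − 1.380898)/63 = 1.378598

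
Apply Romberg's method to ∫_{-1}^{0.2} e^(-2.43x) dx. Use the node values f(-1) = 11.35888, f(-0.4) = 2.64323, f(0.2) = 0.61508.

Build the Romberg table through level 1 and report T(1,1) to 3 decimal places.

4.509

T(0,0) (trapezoid, 1 panel, h=1.2000): 7.18438
T(1,0) (trapezoid, 2 panels, h=0.6000): 5.17813
T(1,1) = 5.17813 + (5.17813 − 7.18438)/3 = 4.50938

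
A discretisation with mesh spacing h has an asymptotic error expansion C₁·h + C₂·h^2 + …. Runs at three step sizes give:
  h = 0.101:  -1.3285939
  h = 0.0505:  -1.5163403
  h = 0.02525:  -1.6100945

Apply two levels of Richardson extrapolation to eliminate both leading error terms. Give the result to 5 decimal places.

-1.70377

First eliminate the h term (factor 2^1 = 2):
  B₁ = (2·(-1.5163403) − (-1.3285939))/1 = -1.7040867
  B₂ = (2·(-1.6100945) − (-1.5163403))/1 = -1.7038487
Then eliminate the h^2 term (factor 2^2 = 4):
  (4·(-1.7038487) − (-1.7040867))/3 = -1.7037694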